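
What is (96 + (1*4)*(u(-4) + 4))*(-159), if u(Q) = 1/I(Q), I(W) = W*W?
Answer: -71391/4 ≈ -17848.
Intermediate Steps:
I(W) = W²
u(Q) = Q⁻² (u(Q) = 1/(Q²) = Q⁻²)
(96 + (1*4)*(u(-4) + 4))*(-159) = (96 + (1*4)*((-4)⁻² + 4))*(-159) = (96 + 4*(1/16 + 4))*(-159) = (96 + 4*(65/16))*(-159) = (96 + 65/4)*(-159) = (449/4)*(-159) = -71391/4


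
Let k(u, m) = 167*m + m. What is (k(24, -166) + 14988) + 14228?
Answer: 1328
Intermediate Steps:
k(u, m) = 168*m
(k(24, -166) + 14988) + 14228 = (168*(-166) + 14988) + 14228 = (-27888 + 14988) + 14228 = -12900 + 14228 = 1328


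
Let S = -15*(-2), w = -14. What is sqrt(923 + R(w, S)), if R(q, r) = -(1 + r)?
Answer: 2*sqrt(223) ≈ 29.866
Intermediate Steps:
S = 30
R(q, r) = -1 - r
sqrt(923 + R(w, S)) = sqrt(923 + (-1 - 1*30)) = sqrt(923 + (-1 - 30)) = sqrt(923 - 31) = sqrt(892) = 2*sqrt(223)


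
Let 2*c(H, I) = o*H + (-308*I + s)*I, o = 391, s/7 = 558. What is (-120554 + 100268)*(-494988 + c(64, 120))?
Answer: 50019514776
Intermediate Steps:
s = 3906 (s = 7*558 = 3906)
c(H, I) = 391*H/2 + I*(3906 - 308*I)/2 (c(H, I) = (391*H + (-308*I + 3906)*I)/2 = (391*H + (3906 - 308*I)*I)/2 = (391*H + I*(3906 - 308*I))/2 = 391*H/2 + I*(3906 - 308*I)/2)
(-120554 + 100268)*(-494988 + c(64, 120)) = (-120554 + 100268)*(-494988 + (-154*120**2 + 1953*120 + (391/2)*64)) = -20286*(-494988 + (-154*14400 + 234360 + 12512)) = -20286*(-494988 + (-2217600 + 234360 + 12512)) = -20286*(-494988 - 1970728) = -20286*(-2465716) = 50019514776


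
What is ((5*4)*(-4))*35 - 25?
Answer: -2825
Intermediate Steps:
((5*4)*(-4))*35 - 25 = (20*(-4))*35 - 25 = -80*35 - 25 = -2800 - 25 = -2825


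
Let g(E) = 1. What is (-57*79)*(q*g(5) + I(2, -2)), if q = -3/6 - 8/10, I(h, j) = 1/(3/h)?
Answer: 28519/10 ≈ 2851.9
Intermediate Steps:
I(h, j) = h/3
q = -13/10 (q = -3*⅙ - 8*⅒ = -½ - ⅘ = -13/10 ≈ -1.3000)
(-57*79)*(q*g(5) + I(2, -2)) = (-57*79)*(-13/10*1 + (⅓)*2) = -4503*(-13/10 + ⅔) = -4503*(-19/30) = 28519/10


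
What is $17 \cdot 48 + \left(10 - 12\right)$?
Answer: $814$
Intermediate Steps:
$17 \cdot 48 + \left(10 - 12\right) = 816 + \left(10 - 12\right) = 816 - 2 = 814$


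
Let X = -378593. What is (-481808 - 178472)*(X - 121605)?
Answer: 330270735440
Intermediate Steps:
(-481808 - 178472)*(X - 121605) = (-481808 - 178472)*(-378593 - 121605) = -660280*(-500198) = 330270735440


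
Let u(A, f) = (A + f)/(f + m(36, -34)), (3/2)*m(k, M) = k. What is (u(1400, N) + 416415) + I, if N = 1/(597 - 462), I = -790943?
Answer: -1213656247/3241 ≈ -3.7447e+5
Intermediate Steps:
N = 1/135 ≈ 0.0074074
m(k, M) = 2*k/3
u(A, f) = (A + f)/(24 + f) (u(A, f) = (A + f)/(f + (⅔)*36) = (A + f)/(f + 24) = (A + f)/(24 + f))
(u(1400, N) + 416415) + I = ((1400 + 1/135)/(24 + 1/135) + 416415) - 790943 = ((189001/135)/(3241/135) + 416415) - 790943 = ((135/3241)*(189001/135) + 416415) - 790943 = (189001/3241 + 416415) - 790943 = 1349790016/3241 - 790943 = -1213656247/3241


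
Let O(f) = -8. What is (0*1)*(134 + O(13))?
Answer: 0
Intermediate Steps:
(0*1)*(134 + O(13)) = (0*1)*(134 - 8) = 0*126 = 0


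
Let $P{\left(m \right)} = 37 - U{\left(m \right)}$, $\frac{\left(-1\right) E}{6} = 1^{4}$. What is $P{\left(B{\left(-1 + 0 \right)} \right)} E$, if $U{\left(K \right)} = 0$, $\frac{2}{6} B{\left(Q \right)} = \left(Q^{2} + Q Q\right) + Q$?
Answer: $-222$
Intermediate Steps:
$B{\left(Q \right)} = 3 Q + 6 Q^{2}$ ($B{\left(Q \right)} = 3 \left(\left(Q^{2} + Q Q\right) + Q\right) = 3 \left(\left(Q^{2} + Q^{2}\right) + Q\right) = 3 \left(2 Q^{2} + Q\right) = 3 \left(Q + 2 Q^{2}\right) = 3 Q + 6 Q^{2}$)
$E = -6$ ($E = - 6 \cdot 1^{4} = \left(-6\right) 1 = -6$)
$P{\left(m \right)} = 37$ ($P{\left(m \right)} = 37 - 0 = 37 + 0 = 37$)
$P{\left(B{\left(-1 + 0 \right)} \right)} E = 37 \left(-6\right) = -222$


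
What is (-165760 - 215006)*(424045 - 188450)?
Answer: -89706565770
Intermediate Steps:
(-165760 - 215006)*(424045 - 188450) = -380766*235595 = -89706565770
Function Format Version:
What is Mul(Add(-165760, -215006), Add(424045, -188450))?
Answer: -89706565770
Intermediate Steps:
Mul(Add(-165760, -215006), Add(424045, -188450)) = Mul(-380766, 235595) = -89706565770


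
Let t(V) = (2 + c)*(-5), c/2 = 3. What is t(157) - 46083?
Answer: -46123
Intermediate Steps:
c = 6 (c = 2*3 = 6)
t(V) = -40 (t(V) = (2 + 6)*(-5) = 8*(-5) = -40)
t(157) - 46083 = -40 - 46083 = -46123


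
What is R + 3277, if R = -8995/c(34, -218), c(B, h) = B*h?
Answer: 24298119/7412 ≈ 3278.2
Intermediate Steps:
R = 8995/7412 (R = -8995/(34*(-218)) = -8995/(-7412) = -8995*(-1/7412) = 8995/7412 ≈ 1.2136)
R + 3277 = 8995/7412 + 3277 = 24298119/7412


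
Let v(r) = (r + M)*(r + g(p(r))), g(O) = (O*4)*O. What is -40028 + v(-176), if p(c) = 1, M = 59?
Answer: -19904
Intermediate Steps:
g(O) = 4*O² (g(O) = (4*O)*O = 4*O²)
v(r) = (4 + r)*(59 + r) (v(r) = (r + 59)*(r + 4*1²) = (59 + r)*(r + 4*1) = (59 + r)*(r + 4) = (59 + r)*(4 + r) = (4 + r)*(59 + r))
-40028 + v(-176) = -40028 + (236 + (-176)² + 63*(-176)) = -40028 + (236 + 30976 - 11088) = -40028 + 20124 = -19904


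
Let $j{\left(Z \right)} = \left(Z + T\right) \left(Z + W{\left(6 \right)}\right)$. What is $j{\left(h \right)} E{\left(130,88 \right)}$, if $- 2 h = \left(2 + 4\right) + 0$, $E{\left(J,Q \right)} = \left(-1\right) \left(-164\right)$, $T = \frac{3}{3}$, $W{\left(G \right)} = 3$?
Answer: $0$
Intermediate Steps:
$T = 1$ ($T = 3 \cdot \frac{1}{3} = 1$)
$E{\left(J,Q \right)} = 164$
$h = -3$ ($h = - \frac{\left(2 + 4\right) + 0}{2} = - \frac{6 + 0}{2} = \left(- \frac{1}{2}\right) 6 = -3$)
$j{\left(Z \right)} = \left(1 + Z\right) \left(3 + Z\right)$ ($j{\left(Z \right)} = \left(Z + 1\right) \left(Z + 3\right) = \left(1 + Z\right) \left(3 + Z\right)$)
$j{\left(h \right)} E{\left(130,88 \right)} = \left(3 + \left(-3\right)^{2} + 4 \left(-3\right)\right) 164 = \left(3 + 9 - 12\right) 164 = 0 \cdot 164 = 0$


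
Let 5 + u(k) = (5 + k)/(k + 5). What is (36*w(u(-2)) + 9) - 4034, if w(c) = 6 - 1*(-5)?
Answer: -3629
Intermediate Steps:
u(k) = -4 (u(k) = -5 + (5 + k)/(k + 5) = -5 + (5 + k)/(5 + k) = -5 + 1 = -4)
w(c) = 11 (w(c) = 6 + 5 = 11)
(36*w(u(-2)) + 9) - 4034 = (36*11 + 9) - 4034 = (396 + 9) - 4034 = 405 - 4034 = -3629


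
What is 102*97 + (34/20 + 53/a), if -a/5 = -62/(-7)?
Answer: 1533648/155 ≈ 9894.5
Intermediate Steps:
a = -310/7 (a = -(-310)/(-7) = -(-310)*(-1)/7 = -5*62/7 = -310/7 ≈ -44.286)
102*97 + (34/20 + 53/a) = 102*97 + (34/20 + 53/(-310/7)) = 9894 + (34*(1/20) + 53*(-7/310)) = 9894 + (17/10 - 371/310) = 9894 + 78/155 = 1533648/155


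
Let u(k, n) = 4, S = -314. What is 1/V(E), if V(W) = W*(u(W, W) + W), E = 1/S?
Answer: -98596/1255 ≈ -78.563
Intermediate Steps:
E = -1/314 (E = 1/(-314) = -1/314 ≈ -0.0031847)
V(W) = W*(4 + W)
1/V(E) = 1/(-(4 - 1/314)/314) = 1/(-1/314*1255/314) = 1/(-1255/98596) = -98596/1255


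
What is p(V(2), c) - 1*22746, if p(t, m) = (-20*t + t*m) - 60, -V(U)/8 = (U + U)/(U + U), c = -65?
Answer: -22126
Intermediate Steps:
V(U) = -8 (V(U) = -8*(U + U)/(U + U) = -8*2*U/(2*U) = -8*2*U*1/(2*U) = -8*1 = -8)
p(t, m) = -60 - 20*t + m*t (p(t, m) = (-20*t + m*t) - 60 = -60 - 20*t + m*t)
p(V(2), c) - 1*22746 = (-60 - 20*(-8) - 65*(-8)) - 1*22746 = (-60 + 160 + 520) - 22746 = 620 - 22746 = -22126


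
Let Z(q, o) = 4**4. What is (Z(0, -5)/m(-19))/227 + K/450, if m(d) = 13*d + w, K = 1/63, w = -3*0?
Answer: -7201531/1589556150 ≈ -0.0045305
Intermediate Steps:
w = 0
Z(q, o) = 256
K = 1/63 ≈ 0.015873
m(d) = 13*d (m(d) = 13*d + 0 = 13*d)
(Z(0, -5)/m(-19))/227 + K/450 = (256/((13*(-19))))/227 + (1/63)/450 = (256/(-247))*(1/227) + (1/63)*(1/450) = (256*(-1/247))*(1/227) + 1/28350 = -256/247*1/227 + 1/28350 = -256/56069 + 1/28350 = -7201531/1589556150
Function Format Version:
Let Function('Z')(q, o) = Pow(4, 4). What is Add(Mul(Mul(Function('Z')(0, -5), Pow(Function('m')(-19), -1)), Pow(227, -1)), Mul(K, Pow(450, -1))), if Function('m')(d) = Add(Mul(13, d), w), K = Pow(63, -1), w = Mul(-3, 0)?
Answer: Rational(-7201531, 1589556150) ≈ -0.0045305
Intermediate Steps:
w = 0
Function('Z')(q, o) = 256
K = Rational(1, 63) ≈ 0.015873
Function('m')(d) = Mul(13, d) (Function('m')(d) = Add(Mul(13, d), 0) = Mul(13, d))
Add(Mul(Mul(Function('Z')(0, -5), Pow(Function('m')(-19), -1)), Pow(227, -1)), Mul(K, Pow(450, -1))) = Add(Mul(Mul(256, Pow(Mul(13, -19), -1)), Pow(227, -1)), Mul(Rational(1, 63), Pow(450, -1))) = Add(Mul(Mul(256, Pow(-247, -1)), Rational(1, 227)), Mul(Rational(1, 63), Rational(1, 450))) = Add(Mul(Mul(256, Rational(-1, 247)), Rational(1, 227)), Rational(1, 28350)) = Add(Mul(Rational(-256, 247), Rational(1, 227)), Rational(1, 28350)) = Add(Rational(-256, 56069), Rational(1, 28350)) = Rational(-7201531, 1589556150)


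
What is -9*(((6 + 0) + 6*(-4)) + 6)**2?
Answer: -1296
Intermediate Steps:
-9*(((6 + 0) + 6*(-4)) + 6)**2 = -9*((6 - 24) + 6)**2 = -9*(-18 + 6)**2 = -9*(-12)**2 = -9*144 = -1296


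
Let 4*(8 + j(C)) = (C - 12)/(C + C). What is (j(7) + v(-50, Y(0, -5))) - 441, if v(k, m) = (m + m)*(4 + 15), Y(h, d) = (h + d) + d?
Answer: -46429/56 ≈ -829.09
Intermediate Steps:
j(C) = -8 + (-12 + C)/(8*C) (j(C) = -8 + ((C - 12)/(C + C))/4 = -8 + ((-12 + C)/((2*C)))/4 = -8 + ((-12 + C)*(1/(2*C)))/4 = -8 + ((-12 + C)/(2*C))/4 = -8 + (-12 + C)/(8*C))
Y(h, d) = h + 2*d (Y(h, d) = (d + h) + d = h + 2*d)
v(k, m) = 38*m (v(k, m) = (2*m)*19 = 38*m)
(j(7) + v(-50, Y(0, -5))) - 441 = ((3/8)*(-4 - 21*7)/7 + 38*(0 + 2*(-5))) - 441 = ((3/8)*(⅐)*(-4 - 147) + 38*(0 - 10)) - 441 = ((3/8)*(⅐)*(-151) + 38*(-10)) - 441 = (-453/56 - 380) - 441 = -21733/56 - 441 = -46429/56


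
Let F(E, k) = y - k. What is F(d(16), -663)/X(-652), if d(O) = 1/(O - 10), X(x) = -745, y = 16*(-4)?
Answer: -599/745 ≈ -0.80403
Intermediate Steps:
y = -64
d(O) = 1/(-10 + O)
F(E, k) = -64 - k
F(d(16), -663)/X(-652) = (-64 - 1*(-663))/(-745) = (-64 + 663)*(-1/745) = 599*(-1/745) = -599/745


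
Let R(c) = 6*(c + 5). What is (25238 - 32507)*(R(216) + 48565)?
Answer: -362657679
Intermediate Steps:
R(c) = 30 + 6*c (R(c) = 6*(5 + c) = 30 + 6*c)
(25238 - 32507)*(R(216) + 48565) = (25238 - 32507)*((30 + 6*216) + 48565) = -7269*((30 + 1296) + 48565) = -7269*(1326 + 48565) = -7269*49891 = -362657679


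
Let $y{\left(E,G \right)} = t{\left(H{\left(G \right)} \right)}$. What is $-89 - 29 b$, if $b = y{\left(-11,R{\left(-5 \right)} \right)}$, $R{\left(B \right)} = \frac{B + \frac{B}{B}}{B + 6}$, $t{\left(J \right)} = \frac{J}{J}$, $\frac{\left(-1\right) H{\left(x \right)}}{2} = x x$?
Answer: $-118$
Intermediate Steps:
$H{\left(x \right)} = - 2 x^{2}$ ($H{\left(x \right)} = - 2 x x = - 2 x^{2}$)
$t{\left(J \right)} = 1$
$R{\left(B \right)} = \frac{1 + B}{6 + B}$ ($R{\left(B \right)} = \frac{B + 1}{6 + B} = \frac{1 + B}{6 + B}$)
$y{\left(E,G \right)} = 1$
$b = 1$
$-89 - 29 b = -89 - 29 = -118$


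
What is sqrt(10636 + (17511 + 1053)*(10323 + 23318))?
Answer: 4*sqrt(39032635) ≈ 24990.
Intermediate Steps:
sqrt(10636 + (17511 + 1053)*(10323 + 23318)) = sqrt(10636 + 18564*33641) = sqrt(10636 + 624511524) = sqrt(624522160) = 4*sqrt(39032635)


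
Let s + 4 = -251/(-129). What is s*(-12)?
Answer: 1060/43 ≈ 24.651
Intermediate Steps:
s = -265/129 (s = -4 - 251/(-129) = -4 - 251*(-1/129) = -4 + 251/129 = -265/129 ≈ -2.0543)
s*(-12) = -265/129*(-12) = 1060/43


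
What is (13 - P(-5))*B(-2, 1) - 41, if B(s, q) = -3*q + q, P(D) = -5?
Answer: -77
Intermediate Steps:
B(s, q) = -2*q
(13 - P(-5))*B(-2, 1) - 41 = (13 - 1*(-5))*(-2*1) - 41 = (13 + 5)*(-2) - 41 = 18*(-2) - 41 = -36 - 41 = -77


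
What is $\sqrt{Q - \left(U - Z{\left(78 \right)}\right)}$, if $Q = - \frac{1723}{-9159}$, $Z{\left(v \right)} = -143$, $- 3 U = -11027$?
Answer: $\frac{i \sqrt{35591309195}}{3053} \approx 61.794 i$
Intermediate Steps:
$U = \frac{11027}{3}$ ($U = \left(- \frac{1}{3}\right) \left(-11027\right) = \frac{11027}{3} \approx 3675.7$)
$Q = \frac{1723}{9159}$ ($Q = \left(-1723\right) \left(- \frac{1}{9159}\right) = \frac{1723}{9159} \approx 0.18812$)
$\sqrt{Q - \left(U - Z{\left(78 \right)}\right)} = \sqrt{\frac{1723}{9159} - \frac{11456}{3}} = \sqrt{- \frac{11657815}{3053}} = \frac{i \sqrt{35591309195}}{3053}$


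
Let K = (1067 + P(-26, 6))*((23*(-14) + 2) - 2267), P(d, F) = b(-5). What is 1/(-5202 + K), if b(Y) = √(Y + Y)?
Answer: I/(-2765531*I + 2587*√10) ≈ -3.6159e-7 + 1.0696e-9*I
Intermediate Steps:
b(Y) = √2*√Y (b(Y) = √(2*Y) = √2*√Y)
P(d, F) = I*√10 (P(d, F) = √2*√(-5) = √2*(I*√5) = I*√10)
K = -2760329 - 2587*I*√10 (K = (1067 + I*√10)*((23*(-14) + 2) - 2267) = (1067 + I*√10)*((-322 + 2) - 2267) = (1067 + I*√10)*(-320 - 2267) = (1067 + I*√10)*(-2587) = -2760329 - 2587*I*√10 ≈ -2.7603e+6 - 8180.8*I)
1/(-5202 + K) = 1/(-5202 + (-2760329 - 2587*I*√10)) = 1/(-2765531 - 2587*I*√10)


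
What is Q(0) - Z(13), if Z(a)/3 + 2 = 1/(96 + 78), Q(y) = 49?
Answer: 3189/58 ≈ 54.983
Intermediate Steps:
Z(a) = -347/58 (Z(a) = -6 + 3/(96 + 78) = -6 + 3/174 = -6 + 3*(1/174) = -6 + 1/58 = -347/58)
Q(0) - Z(13) = 49 - 1*(-347/58) = 49 + 347/58 = 3189/58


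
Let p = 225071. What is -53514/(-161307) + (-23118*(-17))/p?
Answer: 8382118704/4033947533 ≈ 2.0779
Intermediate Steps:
-53514/(-161307) + (-23118*(-17))/p = -53514/(-161307) - 23118*(-17)/225071 = -53514*(-1/161307) + 393006*(1/225071) = 5946/17923 + 393006/225071 = 8382118704/4033947533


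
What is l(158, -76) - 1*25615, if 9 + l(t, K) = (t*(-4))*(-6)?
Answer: -21832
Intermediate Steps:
l(t, K) = -9 + 24*t (l(t, K) = -9 + (t*(-4))*(-6) = -9 - 4*t*(-6) = -9 + 24*t)
l(158, -76) - 1*25615 = (-9 + 24*158) - 1*25615 = (-9 + 3792) - 25615 = 3783 - 25615 = -21832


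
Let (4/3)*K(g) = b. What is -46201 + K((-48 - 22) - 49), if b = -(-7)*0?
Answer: -46201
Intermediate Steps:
b = 0 (b = -1*0 = 0)
K(g) = 0 (K(g) = (¾)*0 = 0)
-46201 + K((-48 - 22) - 49) = -46201 + 0 = -46201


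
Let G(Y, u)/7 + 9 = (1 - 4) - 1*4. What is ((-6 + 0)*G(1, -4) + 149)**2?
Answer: 674041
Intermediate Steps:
G(Y, u) = -112 (G(Y, u) = -63 + 7*((1 - 4) - 1*4) = -63 + 7*(-3 - 4) = -63 + 7*(-7) = -63 - 49 = -112)
((-6 + 0)*G(1, -4) + 149)**2 = ((-6 + 0)*(-112) + 149)**2 = (-6*(-112) + 149)**2 = (672 + 149)**2 = 821**2 = 674041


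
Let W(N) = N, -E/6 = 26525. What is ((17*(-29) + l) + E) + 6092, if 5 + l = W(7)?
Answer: -153549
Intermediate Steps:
E = -159150 (E = -6*26525 = -159150)
l = 2 (l = -5 + 7 = 2)
((17*(-29) + l) + E) + 6092 = ((17*(-29) + 2) - 159150) + 6092 = ((-493 + 2) - 159150) + 6092 = (-491 - 159150) + 6092 = -159641 + 6092 = -153549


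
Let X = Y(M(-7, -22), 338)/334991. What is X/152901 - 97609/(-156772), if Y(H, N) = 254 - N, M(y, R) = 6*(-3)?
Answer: 238075131367751/382377799107612 ≈ 0.62262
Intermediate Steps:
M(y, R) = -18
X = -84/334991 (X = (254 - 1*338)/334991 = (254 - 338)*(1/334991) = -84*1/334991 = -84/334991 ≈ -0.00025075)
X/152901 - 97609/(-156772) = -84/334991/152901 - 97609/(-156772) = -84/334991*1/152901 - 97609*(-1/156772) = -4/2439069471 + 97609/156772 = 238075131367751/382377799107612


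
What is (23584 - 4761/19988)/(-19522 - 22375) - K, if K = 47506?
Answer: -39783764725647/837437236 ≈ -47507.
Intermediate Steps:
(23584 - 4761/19988)/(-19522 - 22375) - K = (23584 - 4761/19988)/(-19522 - 22375) - 1*47506 = (23584 - 4761*1/19988)/(-41897) - 47506 = (23584 - 4761/19988)*(-1/41897) - 47506 = (471392231/19988)*(-1/41897) - 47506 = -471392231/837437236 - 47506 = -39783764725647/837437236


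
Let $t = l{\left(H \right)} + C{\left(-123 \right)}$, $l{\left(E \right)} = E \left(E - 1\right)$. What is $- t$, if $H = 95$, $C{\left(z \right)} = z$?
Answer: $-8807$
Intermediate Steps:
$l{\left(E \right)} = E \left(-1 + E\right)$
$t = 8807$ ($t = 95 \left(-1 + 95\right) - 123 = 95 \cdot 94 - 123 = 8930 - 123 = 8807$)
$- t = \left(-1\right) 8807 = -8807$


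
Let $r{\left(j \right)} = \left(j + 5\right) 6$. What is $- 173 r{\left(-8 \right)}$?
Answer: $3114$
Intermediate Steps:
$r{\left(j \right)} = 30 + 6 j$ ($r{\left(j \right)} = \left(5 + j\right) 6 = 30 + 6 j$)
$- 173 r{\left(-8 \right)} = - 173 \left(30 + 6 \left(-8\right)\right) = - 173 \left(30 - 48\right) = \left(-173\right) \left(-18\right) = 3114$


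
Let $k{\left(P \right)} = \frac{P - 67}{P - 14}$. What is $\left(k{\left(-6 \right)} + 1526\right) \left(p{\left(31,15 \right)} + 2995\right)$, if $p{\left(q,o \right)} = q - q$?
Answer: $\frac{18325207}{4} \approx 4.5813 \cdot 10^{6}$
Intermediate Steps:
$p{\left(q,o \right)} = 0$
$k{\left(P \right)} = \frac{-67 + P}{-14 + P}$
$\left(k{\left(-6 \right)} + 1526\right) \left(p{\left(31,15 \right)} + 2995\right) = \left(\frac{-67 - 6}{-14 - 6} + 1526\right) \left(0 + 2995\right) = \left(\frac{1}{-20} \left(-73\right) + 1526\right) 2995 = \left(\left(- \frac{1}{20}\right) \left(-73\right) + 1526\right) 2995 = \left(\frac{73}{20} + 1526\right) 2995 = \frac{30593}{20} \cdot 2995 = \frac{18325207}{4}$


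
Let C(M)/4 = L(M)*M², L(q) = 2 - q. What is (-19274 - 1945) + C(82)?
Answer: -2172899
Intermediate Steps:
C(M) = 4*M²*(2 - M) (C(M) = 4*((2 - M)*M²) = 4*(M²*(2 - M)) = 4*M²*(2 - M))
(-19274 - 1945) + C(82) = (-19274 - 1945) + 4*82²*(2 - 1*82) = -21219 + 4*6724*(2 - 82) = -21219 + 4*6724*(-80) = -21219 - 2151680 = -2172899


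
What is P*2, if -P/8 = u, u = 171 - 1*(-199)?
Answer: -5920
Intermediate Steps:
u = 370 (u = 171 + 199 = 370)
P = -2960 (P = -8*370 = -2960)
P*2 = -2960*2 = -5920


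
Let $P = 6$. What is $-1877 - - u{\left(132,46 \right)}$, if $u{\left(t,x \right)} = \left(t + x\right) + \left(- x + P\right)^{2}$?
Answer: $-99$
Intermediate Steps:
$u{\left(t,x \right)} = t + x + \left(6 - x\right)^{2}$ ($u{\left(t,x \right)} = \left(t + x\right) + \left(- x + 6\right)^{2} = \left(t + x\right) + \left(6 - x\right)^{2} = t + x + \left(6 - x\right)^{2}$)
$-1877 - - u{\left(132,46 \right)} = -1877 - - (132 + 46 + \left(-6 + 46\right)^{2}) = -1877 - - (132 + 46 + 40^{2}) = -1877 - - (132 + 46 + 1600) = -1877 - \left(-1\right) 1778 = -1877 - -1778 = -1877 + 1778 = -99$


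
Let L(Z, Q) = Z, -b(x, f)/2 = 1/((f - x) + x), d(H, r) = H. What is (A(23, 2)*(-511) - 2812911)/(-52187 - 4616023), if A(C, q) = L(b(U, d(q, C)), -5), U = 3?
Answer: 281240/466821 ≈ 0.60246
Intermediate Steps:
b(x, f) = -2/f (b(x, f) = -2/((f - x) + x) = -2/f)
A(C, q) = -2/q
(A(23, 2)*(-511) - 2812911)/(-52187 - 4616023) = (-2/2*(-511) - 2812911)/(-52187 - 4616023) = (-2*½*(-511) - 2812911)/(-4668210) = (-1*(-511) - 2812911)*(-1/4668210) = (511 - 2812911)*(-1/4668210) = -2812400*(-1/4668210) = 281240/466821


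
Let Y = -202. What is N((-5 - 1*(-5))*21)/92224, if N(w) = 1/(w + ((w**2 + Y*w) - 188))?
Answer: -1/17338112 ≈ -5.7676e-8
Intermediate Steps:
N(w) = 1/(-188 + w**2 - 201*w) (N(w) = 1/(w + ((w**2 - 202*w) - 188)) = 1/(w + (-188 + w**2 - 202*w)) = 1/(-188 + w**2 - 201*w))
N((-5 - 1*(-5))*21)/92224 = 1/(-188 + ((-5 - 1*(-5))*21)**2 - 201*(-5 - 1*(-5))*21*92224) = (1/92224)/(-188 + ((-5 + 5)*21)**2 - 201*(-5 + 5)*21) = (1/92224)/(-188 + (0*21)**2 - 0*21) = (1/92224)/(-188 + 0**2 - 201*0) = (1/92224)/(-188 + 0 + 0) = (1/92224)/(-188) = -1/188*1/92224 = -1/17338112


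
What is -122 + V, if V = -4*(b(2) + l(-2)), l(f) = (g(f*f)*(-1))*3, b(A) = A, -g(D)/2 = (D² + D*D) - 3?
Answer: -826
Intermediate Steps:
g(D) = 6 - 4*D² (g(D) = -2*((D² + D*D) - 3) = -2*((D² + D²) - 3) = -2*(2*D² - 3) = -2*(-3 + 2*D²) = 6 - 4*D²)
l(f) = -18 + 12*f⁴ (l(f) = ((6 - 4*f⁴)*(-1))*3 = (-6 + 4*f⁴)*3 = -18 + 12*f⁴)
V = -704 (V = -4*(2 + (-18 + 12*(-2)⁴)) = -4*(2 + (-18 + 12*16)) = -4*(2 + (-18 + 192)) = -4*(2 + 174) = -4*176 = -704)
-122 + V = -122 - 704 = -826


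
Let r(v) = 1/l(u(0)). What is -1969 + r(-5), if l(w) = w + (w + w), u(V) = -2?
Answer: -11815/6 ≈ -1969.2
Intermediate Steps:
l(w) = 3*w (l(w) = w + 2*w = 3*w)
r(v) = -⅙ (r(v) = 1/(3*(-2)) = 1/(-6) = -⅙)
-1969 + r(-5) = -1969 - ⅙ = -11815/6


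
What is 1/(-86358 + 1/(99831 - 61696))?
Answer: -38135/3293262329 ≈ -1.1580e-5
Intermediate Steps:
1/(-86358 + 1/(99831 - 61696)) = 1/(-86358 + 1/38135) = 1/(-3293262329/38135) = -38135/3293262329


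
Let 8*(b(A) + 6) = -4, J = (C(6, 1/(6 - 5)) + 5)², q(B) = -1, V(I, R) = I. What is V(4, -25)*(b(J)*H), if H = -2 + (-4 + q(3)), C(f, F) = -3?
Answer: 182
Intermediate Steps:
J = 4 (J = (-3 + 5)² = 2² = 4)
b(A) = -13/2 (b(A) = -6 + (⅛)*(-4) = -6 - ½ = -13/2)
H = -7 (H = -2 + (-4 - 1) = -2 - 5 = -7)
V(4, -25)*(b(J)*H) = 4*(-13/2*(-7)) = 4*(91/2) = 182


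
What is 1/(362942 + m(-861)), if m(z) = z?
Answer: 1/362081 ≈ 2.7618e-6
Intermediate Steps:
1/(362942 + m(-861)) = 1/(362942 - 861) = 1/362081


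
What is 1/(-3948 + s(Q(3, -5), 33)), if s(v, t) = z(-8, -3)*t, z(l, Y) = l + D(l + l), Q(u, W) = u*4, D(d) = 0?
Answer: -1/4212 ≈ -0.00023742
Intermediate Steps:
Q(u, W) = 4*u
z(l, Y) = l (z(l, Y) = l + 0 = l)
s(v, t) = -8*t
1/(-3948 + s(Q(3, -5), 33)) = 1/(-3948 - 8*33) = 1/(-3948 - 264) = 1/(-4212) = -1/4212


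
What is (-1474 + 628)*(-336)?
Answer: 284256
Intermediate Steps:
(-1474 + 628)*(-336) = -846*(-336) = 284256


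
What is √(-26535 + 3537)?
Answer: I*√22998 ≈ 151.65*I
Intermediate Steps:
√(-26535 + 3537) = √(-22998) = I*√22998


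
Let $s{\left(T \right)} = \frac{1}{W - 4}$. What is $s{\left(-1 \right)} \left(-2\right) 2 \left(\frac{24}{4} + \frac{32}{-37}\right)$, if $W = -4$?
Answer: $\frac{95}{37} \approx 2.5676$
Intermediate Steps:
$s{\left(T \right)} = - \frac{1}{8}$ ($s{\left(T \right)} = \frac{1}{-4 - 4} = \frac{1}{-8} = - \frac{1}{8}$)
$s{\left(-1 \right)} \left(-2\right) 2 \left(\frac{24}{4} + \frac{32}{-37}\right) = \left(- \frac{1}{8}\right) \left(-2\right) 2 \left(\frac{24}{4} + \frac{32}{-37}\right) = \frac{1}{4} \cdot 2 \left(24 \cdot \frac{1}{4} + 32 \left(- \frac{1}{37}\right)\right) = \frac{6 - \frac{32}{37}}{2} = \frac{1}{2} \cdot \frac{190}{37} = \frac{95}{37}$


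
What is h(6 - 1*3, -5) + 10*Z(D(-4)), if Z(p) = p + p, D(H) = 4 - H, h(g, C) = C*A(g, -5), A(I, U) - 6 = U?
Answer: 155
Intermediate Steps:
A(I, U) = 6 + U
h(g, C) = C (h(g, C) = C*(6 - 5) = C*1 = C)
Z(p) = 2*p
h(6 - 1*3, -5) + 10*Z(D(-4)) = -5 + 10*(2*(4 - 1*(-4))) = -5 + 10*(2*(4 + 4)) = -5 + 10*(2*8) = -5 + 10*16 = -5 + 160 = 155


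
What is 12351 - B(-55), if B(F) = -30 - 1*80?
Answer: 12461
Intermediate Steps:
B(F) = -110 (B(F) = -30 - 80 = -110)
12351 - B(-55) = 12351 - 1*(-110) = 12351 + 110 = 12461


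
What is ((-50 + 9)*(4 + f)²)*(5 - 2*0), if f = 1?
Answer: -5125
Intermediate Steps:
((-50 + 9)*(4 + f)²)*(5 - 2*0) = ((-50 + 9)*(4 + 1)²)*(5 - 2*0) = (-41*5²)*(5 + 0) = -41*25*5 = -1025*5 = -5125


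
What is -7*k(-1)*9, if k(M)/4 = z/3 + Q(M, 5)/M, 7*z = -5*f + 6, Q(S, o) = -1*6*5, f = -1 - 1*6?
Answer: -8052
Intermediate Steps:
f = -7 (f = -1 - 6 = -7)
Q(S, o) = -30 (Q(S, o) = -6*5 = -30)
z = 41/7 (z = (-5*(-7) + 6)/7 = (35 + 6)/7 = (1/7)*41 = 41/7 ≈ 5.8571)
k(M) = 164/21 - 120/M (k(M) = 4*((41/7)/3 - 30/M) = 4*((41/7)*(1/3) - 30/M) = 4*(41/21 - 30/M) = 164/21 - 120/M)
-7*k(-1)*9 = -7*(164/21 - 120/(-1))*9 = -7*(164/21 - 120*(-1))*9 = -7*(164/21 + 120)*9 = -7*2684/21*9 = -2684/3*9 = -8052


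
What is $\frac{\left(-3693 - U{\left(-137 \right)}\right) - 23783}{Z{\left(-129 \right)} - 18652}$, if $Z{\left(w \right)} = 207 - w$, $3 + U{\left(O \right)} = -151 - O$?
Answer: $\frac{27459}{18316} \approx 1.4992$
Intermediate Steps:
$U{\left(O \right)} = -154 - O$ ($U{\left(O \right)} = -3 - \left(151 + O\right) = -154 - O$)
$\frac{\left(-3693 - U{\left(-137 \right)}\right) - 23783}{Z{\left(-129 \right)} - 18652} = \frac{\left(-3693 - \left(-154 - -137\right)\right) - 23783}{\left(207 - -129\right) - 18652} = \frac{\left(-3693 - \left(-154 + 137\right)\right) - 23783}{\left(207 + 129\right) - 18652} = \frac{\left(-3693 - -17\right) - 23783}{336 - 18652} = \frac{\left(-3693 + 17\right) - 23783}{-18316} = \left(-3676 - 23783\right) \left(- \frac{1}{18316}\right) = \left(-27459\right) \left(- \frac{1}{18316}\right) = \frac{27459}{18316}$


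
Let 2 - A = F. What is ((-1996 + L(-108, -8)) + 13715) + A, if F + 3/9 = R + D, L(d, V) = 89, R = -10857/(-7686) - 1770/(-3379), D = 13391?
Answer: -1957227359/1236714 ≈ -1582.6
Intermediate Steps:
R = 2394763/1236714 (R = -10857*(-1/7686) - 1770*(-1/3379) = 517/366 + 1770/3379 = 2394763/1236714 ≈ 1.9364)
F = 16562819699/1236714 (F = -1/3 + (2394763/1236714 + 13391) = -1/3 + 16563231937/1236714 = 16562819699/1236714 ≈ 13393.)
A = -16560346271/1236714 (A = 2 - 1*16562819699/1236714 = 2 - 16562819699/1236714 = -16560346271/1236714 ≈ -13391.)
((-1996 + L(-108, -8)) + 13715) + A = ((-1996 + 89) + 13715) - 16560346271/1236714 = (-1907 + 13715) - 16560346271/1236714 = 11808 - 16560346271/1236714 = -1957227359/1236714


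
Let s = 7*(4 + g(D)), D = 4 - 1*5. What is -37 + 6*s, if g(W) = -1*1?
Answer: 89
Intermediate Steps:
D = -1 (D = 4 - 5 = -1)
g(W) = -1
s = 21 (s = 7*(4 - 1) = 7*3 = 21)
-37 + 6*s = -37 + 6*21 = -37 + 126 = 89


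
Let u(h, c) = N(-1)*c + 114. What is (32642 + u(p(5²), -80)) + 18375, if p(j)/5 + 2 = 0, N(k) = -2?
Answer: 51291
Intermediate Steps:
p(j) = -10 (p(j) = -10 + 5*0 = -10 + 0 = -10)
u(h, c) = 114 - 2*c (u(h, c) = -2*c + 114 = 114 - 2*c)
(32642 + u(p(5²), -80)) + 18375 = (32642 + (114 - 2*(-80))) + 18375 = (32642 + (114 + 160)) + 18375 = (32642 + 274) + 18375 = 32916 + 18375 = 51291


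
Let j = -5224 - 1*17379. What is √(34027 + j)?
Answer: 4*√714 ≈ 106.88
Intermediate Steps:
j = -22603 (j = -5224 - 17379 = -22603)
√(34027 + j) = √(34027 - 22603) = √11424 = 4*√714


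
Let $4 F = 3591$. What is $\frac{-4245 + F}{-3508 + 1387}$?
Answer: $\frac{4463}{2828} \approx 1.5781$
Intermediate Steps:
$F = \frac{3591}{4}$ ($F = \frac{1}{4} \cdot 3591 = \frac{3591}{4} \approx 897.75$)
$\frac{-4245 + F}{-3508 + 1387} = \frac{-4245 + \frac{3591}{4}}{-3508 + 1387} = - \frac{13389}{4 \left(-2121\right)} = \left(- \frac{13389}{4}\right) \left(- \frac{1}{2121}\right) = \frac{4463}{2828}$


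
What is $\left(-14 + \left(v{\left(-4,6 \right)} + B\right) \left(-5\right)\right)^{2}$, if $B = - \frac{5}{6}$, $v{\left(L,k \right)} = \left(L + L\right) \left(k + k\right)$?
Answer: $\frac{7958041}{36} \approx 2.2106 \cdot 10^{5}$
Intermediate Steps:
$v{\left(L,k \right)} = 4 L k$ ($v{\left(L,k \right)} = 2 L 2 k = 4 L k$)
$B = - \frac{5}{6}$ ($B = \left(-5\right) \frac{1}{6} = - \frac{5}{6} \approx -0.83333$)
$\left(-14 + \left(v{\left(-4,6 \right)} + B\right) \left(-5\right)\right)^{2} = \left(-14 + \left(4 \left(-4\right) 6 - \frac{5}{6}\right) \left(-5\right)\right)^{2} = \left(-14 + \left(-96 - \frac{5}{6}\right) \left(-5\right)\right)^{2} = \left(-14 - - \frac{2905}{6}\right)^{2} = \left(-14 + \frac{2905}{6}\right)^{2} = \left(\frac{2821}{6}\right)^{2} = \frac{7958041}{36}$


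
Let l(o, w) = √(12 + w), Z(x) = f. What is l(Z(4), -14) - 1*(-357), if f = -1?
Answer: 357 + I*√2 ≈ 357.0 + 1.4142*I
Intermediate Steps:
Z(x) = -1
l(Z(4), -14) - 1*(-357) = √(12 - 14) - 1*(-357) = √(-2) + 357 = I*√2 + 357 = 357 + I*√2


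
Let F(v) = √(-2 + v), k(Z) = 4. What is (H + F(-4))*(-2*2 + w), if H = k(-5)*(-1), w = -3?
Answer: 28 - 7*I*√6 ≈ 28.0 - 17.146*I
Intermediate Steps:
H = -4 (H = 4*(-1) = -4)
(H + F(-4))*(-2*2 + w) = (-4 + √(-2 - 4))*(-2*2 - 3) = (-4 + √(-6))*(-4 - 3) = (-4 + I*√6)*(-7) = 28 - 7*I*√6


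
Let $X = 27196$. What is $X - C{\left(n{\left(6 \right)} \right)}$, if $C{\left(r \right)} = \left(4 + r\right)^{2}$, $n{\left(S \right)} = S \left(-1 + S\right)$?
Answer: $26040$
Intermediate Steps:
$X - C{\left(n{\left(6 \right)} \right)} = 27196 - \left(4 + 6 \left(-1 + 6\right)\right)^{2} = 27196 - \left(4 + 6 \cdot 5\right)^{2} = 27196 - \left(4 + 30\right)^{2} = 27196 - 34^{2} = 27196 - 1156 = 26040$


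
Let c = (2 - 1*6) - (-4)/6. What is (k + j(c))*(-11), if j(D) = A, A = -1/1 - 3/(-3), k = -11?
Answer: 121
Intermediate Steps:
c = -10/3 (c = (2 - 6) - (-4)/6 = -4 - 1*(-2/3) = -4 + 2/3 = -10/3 ≈ -3.3333)
A = 0 (A = -1*1 - 3*(-1/3) = -1 + 1 = 0)
j(D) = 0
(k + j(c))*(-11) = (-11 + 0)*(-11) = -11*(-11) = 121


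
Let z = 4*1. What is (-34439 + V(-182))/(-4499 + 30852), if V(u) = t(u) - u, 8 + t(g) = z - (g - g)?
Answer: -34261/26353 ≈ -1.3001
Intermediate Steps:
z = 4
t(g) = -4 (t(g) = -8 + (4 - (g - g)) = -8 + (4 - 1*0) = -8 + (4 + 0) = -8 + 4 = -4)
V(u) = -4 - u
(-34439 + V(-182))/(-4499 + 30852) = (-34439 + (-4 - 1*(-182)))/(-4499 + 30852) = (-34439 + (-4 + 182))/26353 = (-34439 + 178)*(1/26353) = -34261*1/26353 = -34261/26353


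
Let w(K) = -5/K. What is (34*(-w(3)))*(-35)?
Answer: -5950/3 ≈ -1983.3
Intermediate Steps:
(34*(-w(3)))*(-35) = (34*(-(-5)/3))*(-35) = (34*(-1*(-5/3)))*(-35) = (34*(5/3))*(-35) = (170/3)*(-35) = -5950/3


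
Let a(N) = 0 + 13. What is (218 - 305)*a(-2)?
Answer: -1131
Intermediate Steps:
a(N) = 13
(218 - 305)*a(-2) = (218 - 305)*13 = -87*13 = -1131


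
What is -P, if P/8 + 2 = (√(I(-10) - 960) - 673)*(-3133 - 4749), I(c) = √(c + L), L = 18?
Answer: -42436672 + 63056*I*√(960 - 2*√2) ≈ -4.2437e+7 + 1.9508e+6*I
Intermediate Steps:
I(c) = √(18 + c) (I(c) = √(c + 18) = √(18 + c))
P = 42436672 - 63056*√(-960 + 2*√2) (P = -16 + 8*((√(√(18 - 10) - 960) - 673)*(-3133 - 4749)) = -16 + 8*((√(√8 - 960) - 673)*(-7882)) = -16 + 8*((√(2*√2 - 960) - 673)*(-7882)) = -16 + 8*((√(-960 + 2*√2) - 673)*(-7882)) = -16 + 8*((-673 + √(-960 + 2*√2))*(-7882)) = -16 + 8*(5304586 - 7882*√(-960 + 2*√2)) = -16 + (42436688 - 63056*√(-960 + 2*√2)) = 42436672 - 63056*√(-960 + 2*√2) ≈ 4.2437e+7 - 1.9508e+6*I)
-P = -(42436672 - 63056*√(-960 + 2*√2)) = -42436672 + 63056*√(-960 + 2*√2)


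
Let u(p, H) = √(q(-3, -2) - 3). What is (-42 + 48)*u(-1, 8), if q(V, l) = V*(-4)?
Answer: 18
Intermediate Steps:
q(V, l) = -4*V
u(p, H) = 3 (u(p, H) = √(-4*(-3) - 3) = √(12 - 3) = √9 = 3)
(-42 + 48)*u(-1, 8) = (-42 + 48)*3 = 6*3 = 18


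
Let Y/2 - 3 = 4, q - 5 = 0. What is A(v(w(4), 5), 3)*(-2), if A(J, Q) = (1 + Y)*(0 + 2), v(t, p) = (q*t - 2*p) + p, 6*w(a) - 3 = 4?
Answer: -60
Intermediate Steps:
q = 5 (q = 5 + 0 = 5)
Y = 14 (Y = 6 + 2*4 = 6 + 8 = 14)
w(a) = 7/6 (w(a) = 1/2 + (1/6)*4 = 1/2 + 2/3 = 7/6)
v(t, p) = -p + 5*t (v(t, p) = (5*t - 2*p) + p = (-2*p + 5*t) + p = -p + 5*t)
A(J, Q) = 30 (A(J, Q) = (1 + 14)*(0 + 2) = 15*2 = 30)
A(v(w(4), 5), 3)*(-2) = 30*(-2) = -60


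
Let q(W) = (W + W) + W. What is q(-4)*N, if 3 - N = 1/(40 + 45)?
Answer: -3048/85 ≈ -35.859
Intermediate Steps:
q(W) = 3*W (q(W) = 2*W + W = 3*W)
N = 254/85 (N = 3 - 1/(40 + 45) = 3 - 1/85 = 254/85 ≈ 2.9882)
q(-4)*N = (3*(-4))*(254/85) = -12*254/85 = -3048/85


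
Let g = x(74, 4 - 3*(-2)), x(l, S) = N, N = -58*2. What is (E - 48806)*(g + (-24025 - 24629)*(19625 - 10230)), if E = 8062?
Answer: 18624263547824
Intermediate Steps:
N = -116
x(l, S) = -116
g = -116
(E - 48806)*(g + (-24025 - 24629)*(19625 - 10230)) = (8062 - 48806)*(-116 + (-24025 - 24629)*(19625 - 10230)) = -40744*(-116 - 48654*9395) = -40744*(-116 - 457104330) = -40744*(-457104446) = 18624263547824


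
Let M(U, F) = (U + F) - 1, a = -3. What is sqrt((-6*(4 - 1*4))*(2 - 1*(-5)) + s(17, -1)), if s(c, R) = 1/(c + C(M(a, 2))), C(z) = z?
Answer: sqrt(15)/15 ≈ 0.25820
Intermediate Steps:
M(U, F) = -1 + F + U (M(U, F) = (F + U) - 1 = -1 + F + U)
s(c, R) = 1/(-2 + c) (s(c, R) = 1/(c + (-1 + 2 - 3)) = 1/(c - 2) = 1/(-2 + c))
sqrt((-6*(4 - 1*4))*(2 - 1*(-5)) + s(17, -1)) = sqrt((-6*(4 - 1*4))*(2 - 1*(-5)) + 1/(-2 + 17)) = sqrt((-6*(4 - 4))*(2 + 5) + 1/15) = sqrt(-6*0*7 + 1/15) = sqrt(0*7 + 1/15) = sqrt(0 + 1/15) = sqrt(1/15) = sqrt(15)/15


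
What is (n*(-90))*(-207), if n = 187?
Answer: 3483810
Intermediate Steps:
(n*(-90))*(-207) = (187*(-90))*(-207) = -16830*(-207) = 3483810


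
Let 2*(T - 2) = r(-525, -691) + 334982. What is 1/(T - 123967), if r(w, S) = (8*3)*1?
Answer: 1/43538 ≈ 2.2968e-5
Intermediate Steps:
r(w, S) = 24 (r(w, S) = 24*1 = 24)
T = 167505 (T = 2 + (24 + 334982)/2 = 2 + (½)*335006 = 2 + 167503 = 167505)
1/(T - 123967) = 1/(167505 - 123967) = 1/43538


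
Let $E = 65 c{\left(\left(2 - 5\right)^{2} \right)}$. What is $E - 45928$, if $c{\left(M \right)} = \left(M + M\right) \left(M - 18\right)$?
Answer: $-56458$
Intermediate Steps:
$c{\left(M \right)} = 2 M \left(-18 + M\right)$
$E = -10530$ ($E = 65 \cdot 2 \left(2 - 5\right)^{2} \left(-18 + \left(2 - 5\right)^{2}\right) = 65 \cdot 2 \left(-3\right)^{2} \left(-18 + \left(-3\right)^{2}\right) = 65 \cdot 2 \cdot 9 \left(-18 + 9\right) = 65 \cdot 2 \cdot 9 \left(-9\right) = 65 \left(-162\right) = -10530$)
$E - 45928 = -10530 - 45928 = -56458$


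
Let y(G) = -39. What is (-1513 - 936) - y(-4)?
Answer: -2410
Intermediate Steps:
(-1513 - 936) - y(-4) = (-1513 - 936) - 1*(-39) = -2449 + 39 = -2410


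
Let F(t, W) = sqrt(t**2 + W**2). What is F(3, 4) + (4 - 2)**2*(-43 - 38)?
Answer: -319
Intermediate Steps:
F(t, W) = sqrt(W**2 + t**2)
F(3, 4) + (4 - 2)**2*(-43 - 38) = sqrt(4**2 + 3**2) + (4 - 2)**2*(-43 - 38) = sqrt(16 + 9) + 2**2*(-81) = sqrt(25) + 4*(-81) = 5 - 324 = -319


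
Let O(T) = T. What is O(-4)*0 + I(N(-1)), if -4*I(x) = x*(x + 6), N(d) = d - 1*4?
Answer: 5/4 ≈ 1.2500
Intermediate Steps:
N(d) = -4 + d (N(d) = d - 4 = -4 + d)
I(x) = -x*(6 + x)/4 (I(x) = -x*(x + 6)/4 = -x*(6 + x)/4)
O(-4)*0 + I(N(-1)) = -4*0 - (-4 - 1)*(6 + (-4 - 1))/4 = 0 - ¼*(-5)*(6 - 5) = 0 - ¼*(-5)*1 = 0 + 5/4 = 5/4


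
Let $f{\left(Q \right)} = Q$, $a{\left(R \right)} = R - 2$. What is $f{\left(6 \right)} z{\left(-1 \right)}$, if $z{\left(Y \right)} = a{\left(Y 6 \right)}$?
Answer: $-48$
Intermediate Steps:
$a{\left(R \right)} = -2 + R$
$z{\left(Y \right)} = -2 + 6 Y$ ($z{\left(Y \right)} = -2 + Y 6 = -2 + 6 Y$)
$f{\left(6 \right)} z{\left(-1 \right)} = 6 \left(-2 + 6 \left(-1\right)\right) = 6 \left(-2 - 6\right) = 6 \left(-8\right) = -48$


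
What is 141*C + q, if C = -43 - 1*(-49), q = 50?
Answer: 896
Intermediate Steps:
C = 6 (C = -43 + 49 = 6)
141*C + q = 141*6 + 50 = 846 + 50 = 896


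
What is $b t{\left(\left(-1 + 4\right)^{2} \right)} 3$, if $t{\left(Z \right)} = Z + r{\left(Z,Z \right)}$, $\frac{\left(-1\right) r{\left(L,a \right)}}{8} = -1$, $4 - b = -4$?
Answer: $408$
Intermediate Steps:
$b = 8$ ($b = 4 - -4 = 4 + 4 = 8$)
$r{\left(L,a \right)} = 8$ ($r{\left(L,a \right)} = \left(-8\right) \left(-1\right) = 8$)
$t{\left(Z \right)} = 8 + Z$ ($t{\left(Z \right)} = Z + 8 = 8 + Z$)
$b t{\left(\left(-1 + 4\right)^{2} \right)} 3 = 8 \left(8 + \left(-1 + 4\right)^{2}\right) 3 = 8 \left(8 + 3^{2}\right) 3 = 8 \left(8 + 9\right) 3 = 8 \cdot 17 \cdot 3 = 136 \cdot 3 = 408$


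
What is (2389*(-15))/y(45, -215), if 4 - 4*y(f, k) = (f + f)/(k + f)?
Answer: -2436780/77 ≈ -31647.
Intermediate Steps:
y(f, k) = 1 - f/(2*(f + k)) (y(f, k) = 1 - (f + f)/(4*(k + f)) = 1 - 2*f/(4*(f + k)) = 1 - f/(2*(f + k)))
(2389*(-15))/y(45, -215) = (2389*(-15))/(((-215 + (½)*45)/(45 - 215))) = -35835*(-170/(-215 + 45/2)) = -35835/((-1/170*(-385/2))) = -35835/77/68 = -35835*68/77 = -2436780/77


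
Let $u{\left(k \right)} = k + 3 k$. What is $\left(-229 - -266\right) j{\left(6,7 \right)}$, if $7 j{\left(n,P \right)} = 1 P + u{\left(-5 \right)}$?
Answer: $- \frac{481}{7} \approx -68.714$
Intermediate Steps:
$u{\left(k \right)} = 4 k$
$j{\left(n,P \right)} = - \frac{20}{7} + \frac{P}{7}$ ($j{\left(n,P \right)} = \frac{1 P + 4 \left(-5\right)}{7} = \frac{P - 20}{7} = \frac{-20 + P}{7} = - \frac{20}{7} + \frac{P}{7}$)
$\left(-229 - -266\right) j{\left(6,7 \right)} = \left(-229 - -266\right) \left(- \frac{20}{7} + \frac{1}{7} \cdot 7\right) = \left(-229 + 266\right) \left(- \frac{20}{7} + 1\right) = 37 \left(- \frac{13}{7}\right) = - \frac{481}{7}$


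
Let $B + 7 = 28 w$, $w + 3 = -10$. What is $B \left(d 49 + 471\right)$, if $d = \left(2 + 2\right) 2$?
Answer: $-320173$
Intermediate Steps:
$w = -13$ ($w = -3 - 10 = -13$)
$d = 8$ ($d = 4 \cdot 2 = 8$)
$B = -371$ ($B = -7 + 28 \left(-13\right) = -7 - 364 = -371$)
$B \left(d 49 + 471\right) = - 371 \left(8 \cdot 49 + 471\right) = - 371 \left(392 + 471\right) = \left(-371\right) 863 = -320173$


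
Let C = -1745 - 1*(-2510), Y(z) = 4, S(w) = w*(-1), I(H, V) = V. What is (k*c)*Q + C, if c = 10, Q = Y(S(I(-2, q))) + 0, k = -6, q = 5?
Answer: 525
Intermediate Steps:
S(w) = -w
Q = 4 (Q = 4 + 0 = 4)
C = 765 (C = -1745 + 2510 = 765)
(k*c)*Q + C = -6*10*4 + 765 = -60*4 + 765 = -240 + 765 = 525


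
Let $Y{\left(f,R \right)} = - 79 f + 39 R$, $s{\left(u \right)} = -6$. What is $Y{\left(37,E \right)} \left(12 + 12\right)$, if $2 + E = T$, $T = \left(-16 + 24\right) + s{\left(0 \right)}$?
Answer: $-70152$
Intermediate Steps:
$T = 2$ ($T = \left(-16 + 24\right) - 6 = 8 - 6 = 2$)
$E = 0$ ($E = -2 + 2 = 0$)
$Y{\left(37,E \right)} \left(12 + 12\right) = \left(\left(-79\right) 37 + 39 \cdot 0\right) \left(12 + 12\right) = \left(-2923 + 0\right) 24 = \left(-2923\right) 24 = -70152$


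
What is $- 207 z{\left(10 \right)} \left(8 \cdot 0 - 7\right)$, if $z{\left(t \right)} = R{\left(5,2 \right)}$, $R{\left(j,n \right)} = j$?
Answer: $7245$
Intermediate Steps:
$z{\left(t \right)} = 5$
$- 207 z{\left(10 \right)} \left(8 \cdot 0 - 7\right) = \left(-207\right) 5 \left(8 \cdot 0 - 7\right) = - 1035 \left(0 - 7\right) = \left(-1035\right) \left(-7\right) = 7245$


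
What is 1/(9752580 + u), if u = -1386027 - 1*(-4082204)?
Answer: 1/12448757 ≈ 8.0329e-8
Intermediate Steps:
u = 2696177 (u = -1386027 + 4082204 = 2696177)
1/(9752580 + u) = 1/(9752580 + 2696177) = 1/12448757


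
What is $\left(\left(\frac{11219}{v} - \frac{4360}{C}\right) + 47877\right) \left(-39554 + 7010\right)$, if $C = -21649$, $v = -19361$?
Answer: $- \frac{653070484969305408}{419146289} \approx -1.5581 \cdot 10^{9}$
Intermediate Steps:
$\left(\left(\frac{11219}{v} - \frac{4360}{C}\right) + 47877\right) \left(-39554 + 7010\right) = \left(\left(\frac{11219}{-19361} - \frac{4360}{-21649}\right) + 47877\right) \left(-39554 + 7010\right) = \left(\left(11219 \left(- \frac{1}{19361}\right) - - \frac{4360}{21649}\right) + 47877\right) \left(-32544\right) = \left(\left(- \frac{11219}{19361} + \frac{4360}{21649}\right) + 47877\right) \left(-32544\right) = \left(- \frac{158466171}{419146289} + 47877\right) \left(-32544\right) = \frac{20067308412282}{419146289} \left(-32544\right) = - \frac{653070484969305408}{419146289}$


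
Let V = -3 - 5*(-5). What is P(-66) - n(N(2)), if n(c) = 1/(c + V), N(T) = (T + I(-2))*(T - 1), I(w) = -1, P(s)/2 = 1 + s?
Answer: -2991/23 ≈ -130.04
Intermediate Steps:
P(s) = 2 + 2*s (P(s) = 2*(1 + s) = 2 + 2*s)
N(T) = (-1 + T)² (N(T) = (T - 1)*(T - 1) = (-1 + T)*(-1 + T) = (-1 + T)²)
V = 22 (V = -3 + 25 = 22)
n(c) = 1/(22 + c) (n(c) = 1/(c + 22) = 1/(22 + c))
P(-66) - n(N(2)) = (2 + 2*(-66)) - 1/(22 + (1 + 2² - 2*2)) = (2 - 132) - 1/(22 + (1 + 4 - 4)) = -130 - 1/(22 + 1) = -130 - 1/23 = -2991/23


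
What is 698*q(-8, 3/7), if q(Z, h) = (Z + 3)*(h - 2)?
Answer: 38390/7 ≈ 5484.3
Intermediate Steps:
q(Z, h) = (-2 + h)*(3 + Z) (q(Z, h) = (3 + Z)*(-2 + h) = (-2 + h)*(3 + Z))
698*q(-8, 3/7) = 698*(-6 - 2*(-8) + 3*(3/7) - 24/7) = 698*(-6 + 16 + 3*(3*(⅐)) - 24/7) = 698*(-6 + 16 + 3*(3/7) - 8*3/7) = 698*(-6 + 16 + 9/7 - 24/7) = 698*(55/7) = 38390/7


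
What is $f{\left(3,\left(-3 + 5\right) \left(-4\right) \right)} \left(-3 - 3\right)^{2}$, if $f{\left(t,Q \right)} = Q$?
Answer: $-288$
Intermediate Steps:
$f{\left(3,\left(-3 + 5\right) \left(-4\right) \right)} \left(-3 - 3\right)^{2} = \left(-3 + 5\right) \left(-4\right) \left(-3 - 3\right)^{2} = 2 \left(-4\right) \left(-6\right)^{2} = \left(-8\right) 36 = -288$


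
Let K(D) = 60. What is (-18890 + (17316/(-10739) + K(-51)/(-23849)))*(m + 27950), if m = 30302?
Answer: -281847341109040328/256114411 ≈ -1.1005e+9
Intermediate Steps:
(-18890 + (17316/(-10739) + K(-51)/(-23849)))*(m + 27950) = (-18890 + (17316/(-10739) + 60/(-23849)))*(30302 + 27950) = (-18890 + (17316*(-1/10739) + 60*(-1/23849)))*58252 = (-18890 + (-17316/10739 - 60/23849))*58252 = (-18890 - 413613624/256114411)*58252 = -4838414837414/256114411*58252 = -281847341109040328/256114411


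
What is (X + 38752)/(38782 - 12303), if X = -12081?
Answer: 26671/26479 ≈ 1.0073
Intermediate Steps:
(X + 38752)/(38782 - 12303) = (-12081 + 38752)/(38782 - 12303) = 26671/26479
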